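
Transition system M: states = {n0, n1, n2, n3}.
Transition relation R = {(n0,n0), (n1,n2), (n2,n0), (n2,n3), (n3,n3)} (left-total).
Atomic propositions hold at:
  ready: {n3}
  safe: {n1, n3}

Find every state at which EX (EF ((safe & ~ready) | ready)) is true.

{n1, n2, n3}

Sat(~ready) = {n0, n1, n2}
Sat(safe & ~ready) = {n1}
Sat((safe & ~ready) | ready) = {n1, n3}
EF ((safe & ~ready) | ready): least fixpoint, start Z0 = {n1, n3}, add states with some successor in Z. Z1 = {n1, n2, n3}; fixed.
Sat(EF ((safe & ~ready) | ready)) = {n1, n2, n3}
Sat(EX (EF ((safe & ~ready) | ready))) = {s : some successor in {n1, n2, n3}} = {n1, n2, n3}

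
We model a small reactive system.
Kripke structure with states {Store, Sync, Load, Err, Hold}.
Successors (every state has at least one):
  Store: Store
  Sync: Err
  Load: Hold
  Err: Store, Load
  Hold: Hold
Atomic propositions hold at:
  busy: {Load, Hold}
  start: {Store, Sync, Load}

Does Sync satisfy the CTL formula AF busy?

No

AF busy: least fixpoint, start Z0 = {Load, Hold}, add states with every successor in Z. Already a fixed point.
Sat(AF busy) = {Load, Hold}
Sync ∉ Sat(AF busy) = {Load, Hold}, so the formula does not hold at Sync.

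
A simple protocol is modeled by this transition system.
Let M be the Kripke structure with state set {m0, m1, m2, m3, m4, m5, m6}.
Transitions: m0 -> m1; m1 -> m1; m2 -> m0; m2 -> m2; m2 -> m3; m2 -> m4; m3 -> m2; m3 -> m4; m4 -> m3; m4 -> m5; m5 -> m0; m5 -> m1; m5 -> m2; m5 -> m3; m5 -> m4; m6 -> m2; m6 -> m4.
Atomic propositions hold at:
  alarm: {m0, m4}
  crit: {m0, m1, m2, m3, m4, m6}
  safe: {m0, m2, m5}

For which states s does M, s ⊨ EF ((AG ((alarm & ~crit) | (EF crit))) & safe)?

{m0, m2, m3, m4, m5, m6}

Sat(~crit) = {m5}
Sat(alarm & ~crit) = ∅
EF crit: least fixpoint, start Z0 = {m0, m1, m2, m3, m4, m6}, add states with some successor in Z. Z1 = {m0, m1, m2, m3, m4, m5, m6}; fixed.
Sat(EF crit) = {m0, m1, m2, m3, m4, m5, m6}
Sat((alarm & ~crit) | (EF crit)) = {m0, m1, m2, m3, m4, m5, m6}
AG ((alarm & ~crit) | (EF crit)): greatest fixpoint, start Z0 = {m0, m1, m2, m3, m4, m5, m6}, keep only states in Sat with every successor in Z. Already a fixed point.
Sat(AG ((alarm & ~crit) | (EF crit))) = {m0, m1, m2, m3, m4, m5, m6}
Sat((AG ((alarm & ~crit) | (EF crit))) & safe) = {m0, m2, m5}
EF ((AG ((alarm & ~crit) | (EF crit))) & safe): least fixpoint, start Z0 = {m0, m2, m5}, add states with some successor in Z. Z1 = {m0, m2, m3, m4, m5, m6}; fixed.
Sat(EF ((AG ((alarm & ~crit) | (EF crit))) & safe)) = {m0, m2, m3, m4, m5, m6}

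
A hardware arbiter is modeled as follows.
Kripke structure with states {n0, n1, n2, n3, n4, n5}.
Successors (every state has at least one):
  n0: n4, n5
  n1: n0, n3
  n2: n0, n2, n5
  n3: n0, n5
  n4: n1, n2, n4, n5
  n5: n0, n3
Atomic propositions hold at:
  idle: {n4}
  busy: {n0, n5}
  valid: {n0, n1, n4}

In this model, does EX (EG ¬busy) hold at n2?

Yes

Sat(¬busy) = {n1, n2, n3, n4}
EG ¬busy: greatest fixpoint, start Z0 = {n1, n2, n3, n4}, keep only states in Sat with some successor in Z. Z1 = {n1, n2, n4}; Z2 = {n2, n4}; fixed.
Sat(EG ¬busy) = {n2, n4}
Sat(EX (EG ¬busy)) = {s : some successor in {n2, n4}} = {n0, n2, n4}
n2 ∈ Sat(EX (EG ¬busy)) = {n0, n2, n4}, so the formula holds at n2.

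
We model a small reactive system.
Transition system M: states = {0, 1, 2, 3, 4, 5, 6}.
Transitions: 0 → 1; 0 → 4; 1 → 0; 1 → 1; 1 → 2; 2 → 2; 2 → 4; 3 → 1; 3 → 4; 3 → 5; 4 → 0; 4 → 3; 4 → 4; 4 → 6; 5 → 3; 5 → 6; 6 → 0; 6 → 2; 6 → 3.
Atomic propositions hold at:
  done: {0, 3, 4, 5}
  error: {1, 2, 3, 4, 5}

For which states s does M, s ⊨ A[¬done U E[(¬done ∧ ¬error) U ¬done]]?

{1, 2, 6}

Sat(¬done) = {1, 2, 6}
Sat(¬error) = {0, 6}
Sat(¬done ∧ ¬error) = {6}
E[(¬done ∧ ¬error) U ¬done]: least fixpoint, start Z0 = Sat(¬done) = {1, 2, 6}, add states in Sat(¬done ∧ ¬error) with some successor in Z. Already a fixed point.
Sat(E[(¬done ∧ ¬error) U ¬done]) = {1, 2, 6}
A[¬done U E[(¬done ∧ ¬error) U ¬done]]: least fixpoint, start Z0 = Sat(E[(¬done ∧ ¬error) U ¬done]) = {1, 2, 6}, add states in Sat(¬done) with every successor in Z. Already a fixed point.
Sat(A[¬done U E[(¬done ∧ ¬error) U ¬done]]) = {1, 2, 6}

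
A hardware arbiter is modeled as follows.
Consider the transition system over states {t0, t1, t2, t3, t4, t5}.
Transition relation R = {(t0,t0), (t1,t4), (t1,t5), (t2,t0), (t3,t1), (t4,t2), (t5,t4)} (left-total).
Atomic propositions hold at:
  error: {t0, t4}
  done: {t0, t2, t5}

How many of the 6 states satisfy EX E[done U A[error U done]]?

A[error U done]: least fixpoint, start Z0 = Sat(done) = {t0, t2, t5}, add states in Sat(error) with every successor in Z. Z1 = {t0, t2, t4, t5}; fixed.
Sat(A[error U done]) = {t0, t2, t4, t5}
E[done U A[error U done]]: least fixpoint, start Z0 = Sat(A[error U done]) = {t0, t2, t4, t5}, add states in Sat(done) with some successor in Z. Already a fixed point.
Sat(E[done U A[error U done]]) = {t0, t2, t4, t5}
Sat(EX E[done U A[error U done]]) = {s : some successor in {t0, t2, t4, t5}} = {t0, t1, t2, t4, t5}
|Sat(EX E[done U A[error U done]])| = |{t0, t1, t2, t4, t5}| = 5.

5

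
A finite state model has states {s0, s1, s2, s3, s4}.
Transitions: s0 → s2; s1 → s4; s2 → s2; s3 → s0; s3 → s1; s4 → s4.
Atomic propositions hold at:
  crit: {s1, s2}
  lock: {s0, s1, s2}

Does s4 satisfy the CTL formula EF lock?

EF lock: least fixpoint, start Z0 = {s0, s1, s2}, add states with some successor in Z. Z1 = {s0, s1, s2, s3}; fixed.
Sat(EF lock) = {s0, s1, s2, s3}
s4 ∉ Sat(EF lock) = {s0, s1, s2, s3}, so the formula does not hold at s4.

No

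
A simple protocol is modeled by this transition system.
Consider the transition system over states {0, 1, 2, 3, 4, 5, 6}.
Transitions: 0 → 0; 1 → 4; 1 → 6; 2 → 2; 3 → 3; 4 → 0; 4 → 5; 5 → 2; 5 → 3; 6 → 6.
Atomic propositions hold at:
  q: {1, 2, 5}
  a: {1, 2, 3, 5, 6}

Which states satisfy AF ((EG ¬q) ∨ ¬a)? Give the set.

Sat(¬q) = {0, 3, 4, 6}
EG ¬q: greatest fixpoint, start Z0 = {0, 3, 4, 6}, keep only states in Sat with some successor in Z. Already a fixed point.
Sat(EG ¬q) = {0, 3, 4, 6}
Sat(¬a) = {0, 4}
Sat((EG ¬q) ∨ ¬a) = {0, 3, 4, 6}
AF ((EG ¬q) ∨ ¬a): least fixpoint, start Z0 = {0, 3, 4, 6}, add states with every successor in Z. Z1 = {0, 1, 3, 4, 6}; fixed.
Sat(AF ((EG ¬q) ∨ ¬a)) = {0, 1, 3, 4, 6}

{0, 1, 3, 4, 6}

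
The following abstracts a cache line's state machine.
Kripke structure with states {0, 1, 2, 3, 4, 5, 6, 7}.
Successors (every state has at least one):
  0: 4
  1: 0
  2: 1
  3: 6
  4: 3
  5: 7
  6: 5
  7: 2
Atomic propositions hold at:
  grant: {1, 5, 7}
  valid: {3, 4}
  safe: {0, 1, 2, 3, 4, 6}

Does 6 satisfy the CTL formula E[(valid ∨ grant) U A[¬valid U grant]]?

Sat(valid ∨ grant) = {1, 3, 4, 5, 7}
Sat(¬valid) = {0, 1, 2, 5, 6, 7}
A[¬valid U grant]: least fixpoint, start Z0 = Sat(grant) = {1, 5, 7}, add states in Sat(¬valid) with every successor in Z. Z1 = {1, 2, 5, 6, 7}; fixed.
Sat(A[¬valid U grant]) = {1, 2, 5, 6, 7}
E[(valid ∨ grant) U A[¬valid U grant]]: least fixpoint, start Z0 = Sat(A[¬valid U grant]) = {1, 2, 5, 6, 7}, add states in Sat(valid ∨ grant) with some successor in Z. Z1 = {1, 2, 3, 5, 6, 7}; Z2 = {1, 2, 3, 4, 5, 6, 7}; fixed.
Sat(E[(valid ∨ grant) U A[¬valid U grant]]) = {1, 2, 3, 4, 5, 6, 7}
6 ∈ Sat(E[(valid ∨ grant) U A[¬valid U grant]]) = {1, 2, 3, 4, 5, 6, 7}, so the formula holds at 6.

Yes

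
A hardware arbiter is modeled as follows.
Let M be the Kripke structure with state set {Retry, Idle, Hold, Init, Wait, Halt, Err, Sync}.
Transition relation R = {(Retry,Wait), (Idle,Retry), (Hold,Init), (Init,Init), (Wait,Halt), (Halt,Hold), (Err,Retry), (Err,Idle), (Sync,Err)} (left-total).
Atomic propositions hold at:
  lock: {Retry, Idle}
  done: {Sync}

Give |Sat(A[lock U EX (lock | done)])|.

2

Sat(lock | done) = {Retry, Idle, Sync}
Sat(EX (lock | done)) = {s : some successor in {Retry, Idle, Sync}} = {Idle, Err}
A[lock U EX (lock | done)]: least fixpoint, start Z0 = Sat(EX (lock | done)) = {Idle, Err}, add states in Sat(lock) with every successor in Z. Already a fixed point.
Sat(A[lock U EX (lock | done)]) = {Idle, Err}
|Sat(A[lock U EX (lock | done)])| = |{Idle, Err}| = 2.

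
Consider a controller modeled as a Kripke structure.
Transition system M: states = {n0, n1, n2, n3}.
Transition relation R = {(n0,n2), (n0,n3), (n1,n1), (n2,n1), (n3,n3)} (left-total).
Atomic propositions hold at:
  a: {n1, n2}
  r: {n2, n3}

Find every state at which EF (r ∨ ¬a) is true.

{n0, n2, n3}

Sat(¬a) = {n0, n3}
Sat(r ∨ ¬a) = {n0, n2, n3}
EF (r ∨ ¬a): least fixpoint, start Z0 = {n0, n2, n3}, add states with some successor in Z. Already a fixed point.
Sat(EF (r ∨ ¬a)) = {n0, n2, n3}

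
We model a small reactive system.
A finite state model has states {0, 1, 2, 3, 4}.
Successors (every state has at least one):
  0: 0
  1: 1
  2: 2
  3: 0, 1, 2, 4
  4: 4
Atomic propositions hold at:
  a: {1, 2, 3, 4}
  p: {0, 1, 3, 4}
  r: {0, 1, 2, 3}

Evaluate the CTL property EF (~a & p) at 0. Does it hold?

Sat(~a) = {0}
Sat(~a & p) = {0}
EF (~a & p): least fixpoint, start Z0 = {0}, add states with some successor in Z. Z1 = {0, 3}; fixed.
Sat(EF (~a & p)) = {0, 3}
0 ∈ Sat(EF (~a & p)) = {0, 3}, so the formula holds at 0.

Yes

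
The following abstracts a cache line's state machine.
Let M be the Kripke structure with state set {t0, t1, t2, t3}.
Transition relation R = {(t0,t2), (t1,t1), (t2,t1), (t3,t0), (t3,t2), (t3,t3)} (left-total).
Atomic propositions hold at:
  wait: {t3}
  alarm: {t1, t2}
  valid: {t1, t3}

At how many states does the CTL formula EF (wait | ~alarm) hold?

2

Sat(~alarm) = {t0, t3}
Sat(wait | ~alarm) = {t0, t3}
EF (wait | ~alarm): least fixpoint, start Z0 = {t0, t3}, add states with some successor in Z. Already a fixed point.
Sat(EF (wait | ~alarm)) = {t0, t3}
|Sat(EF (wait | ~alarm))| = |{t0, t3}| = 2.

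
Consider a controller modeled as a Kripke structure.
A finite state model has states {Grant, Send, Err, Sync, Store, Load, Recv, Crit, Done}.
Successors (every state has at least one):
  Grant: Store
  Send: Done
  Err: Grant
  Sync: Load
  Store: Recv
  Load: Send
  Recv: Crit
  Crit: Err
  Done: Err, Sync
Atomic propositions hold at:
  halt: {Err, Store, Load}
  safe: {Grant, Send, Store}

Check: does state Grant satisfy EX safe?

Yes

Sat(EX safe) = {s : some successor in {Grant, Send, Store}} = {Grant, Err, Load}
Grant ∈ Sat(EX safe) = {Grant, Err, Load}, so the formula holds at Grant.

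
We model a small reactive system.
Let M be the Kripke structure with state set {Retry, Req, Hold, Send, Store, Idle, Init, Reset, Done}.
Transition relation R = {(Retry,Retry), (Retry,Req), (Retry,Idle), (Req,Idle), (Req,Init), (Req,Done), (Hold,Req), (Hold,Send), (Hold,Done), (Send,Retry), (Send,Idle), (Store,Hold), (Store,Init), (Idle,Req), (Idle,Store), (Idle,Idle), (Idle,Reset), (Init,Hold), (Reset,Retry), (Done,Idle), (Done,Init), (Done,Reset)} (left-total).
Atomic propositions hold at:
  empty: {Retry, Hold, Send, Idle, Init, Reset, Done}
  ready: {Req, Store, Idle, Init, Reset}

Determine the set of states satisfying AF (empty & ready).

Sat(empty & ready) = {Idle, Init, Reset}
AF (empty & ready): least fixpoint, start Z0 = {Idle, Init, Reset}, add states with every successor in Z. Z1 = {Idle, Init, Reset, Done}; Z2 = {Req, Idle, Init, Reset, Done}; fixed.
Sat(AF (empty & ready)) = {Req, Idle, Init, Reset, Done}

{Req, Idle, Init, Reset, Done}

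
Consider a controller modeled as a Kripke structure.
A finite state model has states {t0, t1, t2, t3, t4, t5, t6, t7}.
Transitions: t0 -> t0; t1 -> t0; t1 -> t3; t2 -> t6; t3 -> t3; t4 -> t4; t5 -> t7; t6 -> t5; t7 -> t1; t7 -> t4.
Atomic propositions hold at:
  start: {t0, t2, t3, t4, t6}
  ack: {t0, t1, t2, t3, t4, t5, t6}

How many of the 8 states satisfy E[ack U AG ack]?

4

AG ack: greatest fixpoint, start Z0 = {t0, t1, t2, t3, t4, t5, t6}, keep only states in Sat with every successor in Z. Z1 = {t0, t1, t2, t3, t4, t6}; Z2 = {t0, t1, t2, t3, t4}; Z3 = {t0, t1, t3, t4}; fixed.
Sat(AG ack) = {t0, t1, t3, t4}
E[ack U AG ack]: least fixpoint, start Z0 = Sat(AG ack) = {t0, t1, t3, t4}, add states in Sat(ack) with some successor in Z. Already a fixed point.
Sat(E[ack U AG ack]) = {t0, t1, t3, t4}
|Sat(E[ack U AG ack])| = |{t0, t1, t3, t4}| = 4.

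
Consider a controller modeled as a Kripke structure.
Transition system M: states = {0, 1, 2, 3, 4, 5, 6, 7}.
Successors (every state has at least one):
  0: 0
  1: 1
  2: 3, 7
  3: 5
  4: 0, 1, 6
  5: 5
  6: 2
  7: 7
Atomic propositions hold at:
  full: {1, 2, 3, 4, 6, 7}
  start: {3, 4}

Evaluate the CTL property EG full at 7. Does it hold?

EG full: greatest fixpoint, start Z0 = {1, 2, 3, 4, 6, 7}, keep only states in Sat with some successor in Z. Z1 = {1, 2, 4, 6, 7}; fixed.
Sat(EG full) = {1, 2, 4, 6, 7}
7 ∈ Sat(EG full) = {1, 2, 4, 6, 7}, so the formula holds at 7.

Yes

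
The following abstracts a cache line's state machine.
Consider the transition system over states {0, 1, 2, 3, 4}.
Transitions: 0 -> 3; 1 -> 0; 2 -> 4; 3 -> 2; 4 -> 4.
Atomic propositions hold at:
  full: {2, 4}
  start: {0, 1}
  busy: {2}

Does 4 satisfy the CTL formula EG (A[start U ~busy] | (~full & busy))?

Sat(~busy) = {0, 1, 3, 4}
A[start U ~busy]: least fixpoint, start Z0 = Sat(~busy) = {0, 1, 3, 4}, add states in Sat(start) with every successor in Z. Already a fixed point.
Sat(A[start U ~busy]) = {0, 1, 3, 4}
Sat(~full) = {0, 1, 3}
Sat(~full & busy) = ∅
Sat(A[start U ~busy] | (~full & busy)) = {0, 1, 3, 4}
EG (A[start U ~busy] | (~full & busy)): greatest fixpoint, start Z0 = {0, 1, 3, 4}, keep only states in Sat with some successor in Z. Z1 = {0, 1, 4}; Z2 = {1, 4}; Z3 = {4}; fixed.
Sat(EG (A[start U ~busy] | (~full & busy))) = {4}
4 ∈ Sat(EG (A[start U ~busy] | (~full & busy))) = {4}, so the formula holds at 4.

Yes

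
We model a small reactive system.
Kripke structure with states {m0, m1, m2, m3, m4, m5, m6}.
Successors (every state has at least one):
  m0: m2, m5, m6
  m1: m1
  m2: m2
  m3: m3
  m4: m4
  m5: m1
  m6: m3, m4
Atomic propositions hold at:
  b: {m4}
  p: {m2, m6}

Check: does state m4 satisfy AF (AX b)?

Yes

Sat(AX b) = {s : every successor in {m4}} = {m4}
AF (AX b): least fixpoint, start Z0 = {m4}, add states with every successor in Z. Already a fixed point.
Sat(AF (AX b)) = {m4}
m4 ∈ Sat(AF (AX b)) = {m4}, so the formula holds at m4.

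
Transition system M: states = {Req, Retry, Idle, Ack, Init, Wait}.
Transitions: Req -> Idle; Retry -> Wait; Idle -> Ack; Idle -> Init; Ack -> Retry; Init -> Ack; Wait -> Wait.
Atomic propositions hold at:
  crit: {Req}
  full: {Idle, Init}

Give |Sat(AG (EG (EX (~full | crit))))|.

5

Sat(~full) = {Req, Retry, Ack, Wait}
Sat(~full | crit) = {Req, Retry, Ack, Wait}
Sat(EX (~full | crit)) = {s : some successor in {Req, Retry, Ack, Wait}} = {Retry, Idle, Ack, Init, Wait}
EG (EX (~full | crit)): greatest fixpoint, start Z0 = {Retry, Idle, Ack, Init, Wait}, keep only states in Sat with some successor in Z. Already a fixed point.
Sat(EG (EX (~full | crit))) = {Retry, Idle, Ack, Init, Wait}
AG (EG (EX (~full | crit))): greatest fixpoint, start Z0 = {Retry, Idle, Ack, Init, Wait}, keep only states in Sat with every successor in Z. Already a fixed point.
Sat(AG (EG (EX (~full | crit)))) = {Retry, Idle, Ack, Init, Wait}
|Sat(AG (EG (EX (~full | crit))))| = |{Retry, Idle, Ack, Init, Wait}| = 5.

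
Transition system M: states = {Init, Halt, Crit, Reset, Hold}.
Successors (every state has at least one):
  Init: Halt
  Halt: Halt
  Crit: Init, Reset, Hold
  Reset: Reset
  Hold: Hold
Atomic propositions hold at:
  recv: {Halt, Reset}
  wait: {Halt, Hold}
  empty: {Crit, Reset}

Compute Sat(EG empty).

{Crit, Reset}

EG empty: greatest fixpoint, start Z0 = {Crit, Reset}, keep only states in Sat with some successor in Z. Already a fixed point.
Sat(EG empty) = {Crit, Reset}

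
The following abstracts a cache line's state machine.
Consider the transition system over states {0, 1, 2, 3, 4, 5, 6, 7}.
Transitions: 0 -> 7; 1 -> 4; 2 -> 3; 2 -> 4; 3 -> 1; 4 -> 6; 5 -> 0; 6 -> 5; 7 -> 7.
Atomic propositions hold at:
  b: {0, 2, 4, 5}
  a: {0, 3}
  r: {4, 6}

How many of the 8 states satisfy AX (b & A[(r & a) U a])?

1

Sat(r & a) = ∅
A[(r & a) U a]: least fixpoint, start Z0 = Sat(a) = {0, 3}, add states in Sat(r & a) with every successor in Z. Already a fixed point.
Sat(A[(r & a) U a]) = {0, 3}
Sat(b & A[(r & a) U a]) = {0}
Sat(AX (b & A[(r & a) U a])) = {s : every successor in {0}} = {5}
|Sat(AX (b & A[(r & a) U a]))| = |{5}| = 1.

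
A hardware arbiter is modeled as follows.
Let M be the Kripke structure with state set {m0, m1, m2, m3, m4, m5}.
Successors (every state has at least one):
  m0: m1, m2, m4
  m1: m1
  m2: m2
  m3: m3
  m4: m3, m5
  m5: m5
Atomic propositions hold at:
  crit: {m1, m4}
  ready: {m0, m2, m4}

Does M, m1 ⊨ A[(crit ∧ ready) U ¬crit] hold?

No

Sat(crit ∧ ready) = {m4}
Sat(¬crit) = {m0, m2, m3, m5}
A[(crit ∧ ready) U ¬crit]: least fixpoint, start Z0 = Sat(¬crit) = {m0, m2, m3, m5}, add states in Sat(crit ∧ ready) with every successor in Z. Z1 = {m0, m2, m3, m4, m5}; fixed.
Sat(A[(crit ∧ ready) U ¬crit]) = {m0, m2, m3, m4, m5}
m1 ∉ Sat(A[(crit ∧ ready) U ¬crit]) = {m0, m2, m3, m4, m5}, so the formula does not hold at m1.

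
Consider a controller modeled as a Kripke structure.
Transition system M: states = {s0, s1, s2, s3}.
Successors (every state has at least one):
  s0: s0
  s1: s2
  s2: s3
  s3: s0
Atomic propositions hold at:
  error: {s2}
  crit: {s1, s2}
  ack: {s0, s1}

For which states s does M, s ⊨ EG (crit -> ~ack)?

Sat(~ack) = {s2, s3}
Sat(crit -> ~ack) = {s0, s2, s3}
EG (crit -> ~ack): greatest fixpoint, start Z0 = {s0, s2, s3}, keep only states in Sat with some successor in Z. Already a fixed point.
Sat(EG (crit -> ~ack)) = {s0, s2, s3}

{s0, s2, s3}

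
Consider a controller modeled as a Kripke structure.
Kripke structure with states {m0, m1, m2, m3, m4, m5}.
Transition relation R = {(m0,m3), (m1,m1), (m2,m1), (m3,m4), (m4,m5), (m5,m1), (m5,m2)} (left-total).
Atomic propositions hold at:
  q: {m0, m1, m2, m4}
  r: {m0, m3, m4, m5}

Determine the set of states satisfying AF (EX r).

{m0, m3, m4}

Sat(EX r) = {s : some successor in {m0, m3, m4, m5}} = {m0, m3, m4}
AF (EX r): least fixpoint, start Z0 = {m0, m3, m4}, add states with every successor in Z. Already a fixed point.
Sat(AF (EX r)) = {m0, m3, m4}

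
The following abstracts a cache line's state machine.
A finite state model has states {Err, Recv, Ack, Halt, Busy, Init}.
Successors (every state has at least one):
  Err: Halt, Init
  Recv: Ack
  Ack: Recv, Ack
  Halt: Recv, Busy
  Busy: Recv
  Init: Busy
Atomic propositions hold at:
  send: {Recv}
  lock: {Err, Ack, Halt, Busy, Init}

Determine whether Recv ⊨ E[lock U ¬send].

Sat(¬send) = {Err, Ack, Halt, Busy, Init}
E[lock U ¬send]: least fixpoint, start Z0 = Sat(¬send) = {Err, Ack, Halt, Busy, Init}, add states in Sat(lock) with some successor in Z. Already a fixed point.
Sat(E[lock U ¬send]) = {Err, Ack, Halt, Busy, Init}
Recv ∉ Sat(E[lock U ¬send]) = {Err, Ack, Halt, Busy, Init}, so the formula does not hold at Recv.

No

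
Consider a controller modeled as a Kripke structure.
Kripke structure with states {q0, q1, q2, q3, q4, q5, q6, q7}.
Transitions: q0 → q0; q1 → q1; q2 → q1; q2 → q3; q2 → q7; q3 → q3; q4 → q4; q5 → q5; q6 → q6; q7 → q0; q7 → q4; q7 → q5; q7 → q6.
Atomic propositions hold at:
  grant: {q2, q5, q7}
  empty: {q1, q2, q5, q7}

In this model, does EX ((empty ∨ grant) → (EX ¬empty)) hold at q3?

Sat(empty ∨ grant) = {q1, q2, q5, q7}
Sat(¬empty) = {q0, q3, q4, q6}
Sat(EX ¬empty) = {s : some successor in {q0, q3, q4, q6}} = {q0, q2, q3, q4, q6, q7}
Sat((empty ∨ grant) → (EX ¬empty)) = {q0, q2, q3, q4, q6, q7}
Sat(EX ((empty ∨ grant) → (EX ¬empty))) = {s : some successor in {q0, q2, q3, q4, q6, q7}} = {q0, q2, q3, q4, q6, q7}
q3 ∈ Sat(EX ((empty ∨ grant) → (EX ¬empty))) = {q0, q2, q3, q4, q6, q7}, so the formula holds at q3.

Yes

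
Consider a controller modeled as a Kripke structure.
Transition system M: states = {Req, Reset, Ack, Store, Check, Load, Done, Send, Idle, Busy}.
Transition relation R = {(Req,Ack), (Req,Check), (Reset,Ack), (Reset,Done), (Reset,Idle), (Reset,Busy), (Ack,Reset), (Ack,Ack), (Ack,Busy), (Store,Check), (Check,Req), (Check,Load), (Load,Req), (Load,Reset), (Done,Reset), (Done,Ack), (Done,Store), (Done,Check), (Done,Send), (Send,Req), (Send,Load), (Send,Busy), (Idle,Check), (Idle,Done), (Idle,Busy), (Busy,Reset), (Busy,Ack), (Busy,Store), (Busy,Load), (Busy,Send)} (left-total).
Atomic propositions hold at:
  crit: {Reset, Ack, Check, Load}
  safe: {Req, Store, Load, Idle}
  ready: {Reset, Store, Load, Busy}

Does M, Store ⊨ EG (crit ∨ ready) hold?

Yes

Sat(crit ∨ ready) = {Reset, Ack, Store, Check, Load, Busy}
EG (crit ∨ ready): greatest fixpoint, start Z0 = {Reset, Ack, Store, Check, Load, Busy}, keep only states in Sat with some successor in Z. Already a fixed point.
Sat(EG (crit ∨ ready)) = {Reset, Ack, Store, Check, Load, Busy}
Store ∈ Sat(EG (crit ∨ ready)) = {Reset, Ack, Store, Check, Load, Busy}, so the formula holds at Store.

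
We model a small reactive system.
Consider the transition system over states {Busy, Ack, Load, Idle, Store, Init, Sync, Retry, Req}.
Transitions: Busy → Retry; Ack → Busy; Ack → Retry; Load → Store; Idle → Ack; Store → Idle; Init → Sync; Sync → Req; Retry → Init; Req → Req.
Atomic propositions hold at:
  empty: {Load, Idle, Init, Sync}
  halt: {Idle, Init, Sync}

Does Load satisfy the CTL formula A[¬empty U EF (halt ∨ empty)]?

Sat(¬empty) = {Busy, Ack, Store, Retry, Req}
Sat(halt ∨ empty) = {Load, Idle, Init, Sync}
EF (halt ∨ empty): least fixpoint, start Z0 = {Load, Idle, Init, Sync}, add states with some successor in Z. Z1 = {Load, Idle, Store, Init, Sync, Retry}; Z2 = {Busy, Ack, Load, Idle, Store, Init, Sync, Retry}; fixed.
Sat(EF (halt ∨ empty)) = {Busy, Ack, Load, Idle, Store, Init, Sync, Retry}
A[¬empty U EF (halt ∨ empty)]: least fixpoint, start Z0 = Sat(EF (halt ∨ empty)) = {Busy, Ack, Load, Idle, Store, Init, Sync, Retry}, add states in Sat(¬empty) with every successor in Z. Already a fixed point.
Sat(A[¬empty U EF (halt ∨ empty)]) = {Busy, Ack, Load, Idle, Store, Init, Sync, Retry}
Load ∈ Sat(A[¬empty U EF (halt ∨ empty)]) = {Busy, Ack, Load, Idle, Store, Init, Sync, Retry}, so the formula holds at Load.

Yes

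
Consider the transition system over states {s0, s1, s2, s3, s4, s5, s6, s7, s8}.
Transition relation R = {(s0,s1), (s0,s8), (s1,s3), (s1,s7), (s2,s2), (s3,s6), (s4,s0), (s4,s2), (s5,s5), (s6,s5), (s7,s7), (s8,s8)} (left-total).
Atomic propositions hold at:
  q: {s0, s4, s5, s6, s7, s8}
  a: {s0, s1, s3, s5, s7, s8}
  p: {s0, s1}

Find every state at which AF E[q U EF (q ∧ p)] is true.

Sat(q ∧ p) = {s0}
EF (q ∧ p): least fixpoint, start Z0 = {s0}, add states with some successor in Z. Z1 = {s0, s4}; fixed.
Sat(EF (q ∧ p)) = {s0, s4}
E[q U EF (q ∧ p)]: least fixpoint, start Z0 = Sat(EF (q ∧ p)) = {s0, s4}, add states in Sat(q) with some successor in Z. Already a fixed point.
Sat(E[q U EF (q ∧ p)]) = {s0, s4}
AF E[q U EF (q ∧ p)]: least fixpoint, start Z0 = {s0, s4}, add states with every successor in Z. Already a fixed point.
Sat(AF E[q U EF (q ∧ p)]) = {s0, s4}

{s0, s4}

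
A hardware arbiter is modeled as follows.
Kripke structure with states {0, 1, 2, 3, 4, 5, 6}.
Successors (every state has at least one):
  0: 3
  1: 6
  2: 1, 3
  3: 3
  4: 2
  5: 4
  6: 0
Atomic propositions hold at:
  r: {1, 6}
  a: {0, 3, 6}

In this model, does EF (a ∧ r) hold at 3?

Sat(a ∧ r) = {6}
EF (a ∧ r): least fixpoint, start Z0 = {6}, add states with some successor in Z. Z1 = {1, 6}; Z2 = {1, 2, 6}; Z3 = {1, 2, 4, 6}; Z4 = {1, 2, 4, 5, 6}; fixed.
Sat(EF (a ∧ r)) = {1, 2, 4, 5, 6}
3 ∉ Sat(EF (a ∧ r)) = {1, 2, 4, 5, 6}, so the formula does not hold at 3.

No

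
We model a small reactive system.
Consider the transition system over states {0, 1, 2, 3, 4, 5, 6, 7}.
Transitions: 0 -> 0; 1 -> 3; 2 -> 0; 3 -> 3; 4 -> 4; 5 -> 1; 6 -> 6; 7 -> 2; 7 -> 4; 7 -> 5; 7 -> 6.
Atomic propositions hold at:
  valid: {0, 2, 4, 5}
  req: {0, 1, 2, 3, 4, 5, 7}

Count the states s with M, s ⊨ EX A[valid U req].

7

A[valid U req]: least fixpoint, start Z0 = Sat(req) = {0, 1, 2, 3, 4, 5, 7}, add states in Sat(valid) with every successor in Z. Already a fixed point.
Sat(A[valid U req]) = {0, 1, 2, 3, 4, 5, 7}
Sat(EX A[valid U req]) = {s : some successor in {0, 1, 2, 3, 4, 5, 7}} = {0, 1, 2, 3, 4, 5, 7}
|Sat(EX A[valid U req])| = |{0, 1, 2, 3, 4, 5, 7}| = 7.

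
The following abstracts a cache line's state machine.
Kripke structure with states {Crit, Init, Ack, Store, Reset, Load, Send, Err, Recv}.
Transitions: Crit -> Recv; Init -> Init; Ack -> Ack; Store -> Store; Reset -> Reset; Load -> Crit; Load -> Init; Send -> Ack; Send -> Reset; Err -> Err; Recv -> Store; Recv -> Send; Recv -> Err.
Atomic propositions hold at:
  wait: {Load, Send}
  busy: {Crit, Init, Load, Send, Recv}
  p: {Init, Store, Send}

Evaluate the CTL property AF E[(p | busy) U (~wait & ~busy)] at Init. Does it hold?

Sat(p | busy) = {Crit, Init, Store, Load, Send, Recv}
Sat(~wait) = {Crit, Init, Ack, Store, Reset, Err, Recv}
Sat(~busy) = {Ack, Store, Reset, Err}
Sat(~wait & ~busy) = {Ack, Store, Reset, Err}
E[(p | busy) U (~wait & ~busy)]: least fixpoint, start Z0 = Sat((~wait & ~busy)) = {Ack, Store, Reset, Err}, add states in Sat(p | busy) with some successor in Z. Z1 = {Ack, Store, Reset, Send, Err, Recv}; Z2 = {Crit, Ack, Store, Reset, Send, Err, Recv}; Z3 = {Crit, Ack, Store, Reset, Load, Send, Err, Recv}; fixed.
Sat(E[(p | busy) U (~wait & ~busy)]) = {Crit, Ack, Store, Reset, Load, Send, Err, Recv}
AF E[(p | busy) U (~wait & ~busy)]: least fixpoint, start Z0 = {Crit, Ack, Store, Reset, Load, Send, Err, Recv}, add states with every successor in Z. Already a fixed point.
Sat(AF E[(p | busy) U (~wait & ~busy)]) = {Crit, Ack, Store, Reset, Load, Send, Err, Recv}
Init ∉ Sat(AF E[(p | busy) U (~wait & ~busy)]) = {Crit, Ack, Store, Reset, Load, Send, Err, Recv}, so the formula does not hold at Init.

No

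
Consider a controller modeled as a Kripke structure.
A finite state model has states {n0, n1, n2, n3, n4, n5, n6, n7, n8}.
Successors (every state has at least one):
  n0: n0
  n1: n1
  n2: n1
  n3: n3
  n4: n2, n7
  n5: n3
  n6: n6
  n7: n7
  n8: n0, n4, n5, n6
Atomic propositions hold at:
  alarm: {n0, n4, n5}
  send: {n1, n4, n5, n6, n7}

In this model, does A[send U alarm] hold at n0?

A[send U alarm]: least fixpoint, start Z0 = Sat(alarm) = {n0, n4, n5}, add states in Sat(send) with every successor in Z. Already a fixed point.
Sat(A[send U alarm]) = {n0, n4, n5}
n0 ∈ Sat(A[send U alarm]) = {n0, n4, n5}, so the formula holds at n0.

Yes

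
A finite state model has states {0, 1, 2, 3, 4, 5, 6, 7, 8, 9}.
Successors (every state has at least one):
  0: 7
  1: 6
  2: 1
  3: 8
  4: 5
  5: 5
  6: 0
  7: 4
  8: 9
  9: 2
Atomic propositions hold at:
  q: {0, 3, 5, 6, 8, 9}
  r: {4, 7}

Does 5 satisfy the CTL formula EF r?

EF r: least fixpoint, start Z0 = {4, 7}, add states with some successor in Z. Z1 = {0, 4, 7}; Z2 = {0, 4, 6, 7}; Z3 = {0, 1, 4, 6, 7}; Z4 = {0, 1, 2, 4, 6, 7}; Z5 = {0, 1, 2, 4, 6, 7, 9}; Z6 = {0, 1, 2, 4, 6, 7, 8, 9}; Z7 = {0, 1, 2, 3, 4, 6, 7, 8, 9}; fixed.
Sat(EF r) = {0, 1, 2, 3, 4, 6, 7, 8, 9}
5 ∉ Sat(EF r) = {0, 1, 2, 3, 4, 6, 7, 8, 9}, so the formula does not hold at 5.

No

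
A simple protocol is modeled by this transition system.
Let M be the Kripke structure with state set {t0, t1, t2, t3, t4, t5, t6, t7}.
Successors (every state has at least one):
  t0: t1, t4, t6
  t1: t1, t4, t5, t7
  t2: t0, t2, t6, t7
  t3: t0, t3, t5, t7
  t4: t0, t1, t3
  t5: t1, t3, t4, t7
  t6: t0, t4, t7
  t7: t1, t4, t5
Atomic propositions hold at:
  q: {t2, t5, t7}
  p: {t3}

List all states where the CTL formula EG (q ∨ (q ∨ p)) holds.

{t2, t3, t5, t7}

Sat(q ∨ p) = {t2, t3, t5, t7}
Sat(q ∨ (q ∨ p)) = {t2, t3, t5, t7}
EG (q ∨ (q ∨ p)): greatest fixpoint, start Z0 = {t2, t3, t5, t7}, keep only states in Sat with some successor in Z. Already a fixed point.
Sat(EG (q ∨ (q ∨ p))) = {t2, t3, t5, t7}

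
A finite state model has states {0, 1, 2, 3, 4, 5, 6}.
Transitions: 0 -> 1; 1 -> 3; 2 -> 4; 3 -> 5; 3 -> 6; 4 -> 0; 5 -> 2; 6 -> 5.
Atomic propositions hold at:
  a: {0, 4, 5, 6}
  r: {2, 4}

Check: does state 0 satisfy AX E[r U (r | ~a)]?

Sat(~a) = {1, 2, 3}
Sat(r | ~a) = {1, 2, 3, 4}
E[r U (r | ~a)]: least fixpoint, start Z0 = Sat((r | ~a)) = {1, 2, 3, 4}, add states in Sat(r) with some successor in Z. Already a fixed point.
Sat(E[r U (r | ~a)]) = {1, 2, 3, 4}
Sat(AX E[r U (r | ~a)]) = {s : every successor in {1, 2, 3, 4}} = {0, 1, 2, 5}
0 ∈ Sat(AX E[r U (r | ~a)]) = {0, 1, 2, 5}, so the formula holds at 0.

Yes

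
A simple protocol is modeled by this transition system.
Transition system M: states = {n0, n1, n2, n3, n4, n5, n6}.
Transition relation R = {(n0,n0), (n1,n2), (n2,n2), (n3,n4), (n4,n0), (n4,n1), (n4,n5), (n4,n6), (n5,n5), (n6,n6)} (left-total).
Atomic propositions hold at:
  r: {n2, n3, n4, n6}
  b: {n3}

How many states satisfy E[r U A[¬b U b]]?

Sat(¬b) = {n0, n1, n2, n4, n5, n6}
A[¬b U b]: least fixpoint, start Z0 = Sat(b) = {n3}, add states in Sat(¬b) with every successor in Z. Already a fixed point.
Sat(A[¬b U b]) = {n3}
E[r U A[¬b U b]]: least fixpoint, start Z0 = Sat(A[¬b U b]) = {n3}, add states in Sat(r) with some successor in Z. Already a fixed point.
Sat(E[r U A[¬b U b]]) = {n3}
|Sat(E[r U A[¬b U b]])| = |{n3}| = 1.

1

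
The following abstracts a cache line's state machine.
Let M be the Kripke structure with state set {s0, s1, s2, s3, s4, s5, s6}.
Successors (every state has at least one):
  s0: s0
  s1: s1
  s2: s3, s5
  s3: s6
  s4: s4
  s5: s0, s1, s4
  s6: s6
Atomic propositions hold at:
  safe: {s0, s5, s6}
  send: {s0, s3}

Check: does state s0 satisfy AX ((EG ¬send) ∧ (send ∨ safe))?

Sat(¬send) = {s1, s2, s4, s5, s6}
EG ¬send: greatest fixpoint, start Z0 = {s1, s2, s4, s5, s6}, keep only states in Sat with some successor in Z. Already a fixed point.
Sat(EG ¬send) = {s1, s2, s4, s5, s6}
Sat(send ∨ safe) = {s0, s3, s5, s6}
Sat((EG ¬send) ∧ (send ∨ safe)) = {s5, s6}
Sat(AX ((EG ¬send) ∧ (send ∨ safe))) = {s : every successor in {s5, s6}} = {s3, s6}
s0 ∉ Sat(AX ((EG ¬send) ∧ (send ∨ safe))) = {s3, s6}, so the formula does not hold at s0.

No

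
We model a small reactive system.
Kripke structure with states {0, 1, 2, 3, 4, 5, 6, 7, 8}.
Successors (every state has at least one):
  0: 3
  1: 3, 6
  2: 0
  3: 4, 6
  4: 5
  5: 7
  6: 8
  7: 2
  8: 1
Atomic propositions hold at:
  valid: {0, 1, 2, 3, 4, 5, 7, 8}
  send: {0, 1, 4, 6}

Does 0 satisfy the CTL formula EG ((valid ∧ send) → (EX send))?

No

Sat(valid ∧ send) = {0, 1, 4}
Sat(EX send) = {s : some successor in {0, 1, 4, 6}} = {1, 2, 3, 8}
Sat((valid ∧ send) → (EX send)) = {1, 2, 3, 5, 6, 7, 8}
EG ((valid ∧ send) → (EX send)): greatest fixpoint, start Z0 = {1, 2, 3, 5, 6, 7, 8}, keep only states in Sat with some successor in Z. Z1 = {1, 3, 5, 6, 7, 8}; Z2 = {1, 3, 5, 6, 8}; Z3 = {1, 3, 6, 8}; fixed.
Sat(EG ((valid ∧ send) → (EX send))) = {1, 3, 6, 8}
0 ∉ Sat(EG ((valid ∧ send) → (EX send))) = {1, 3, 6, 8}, so the formula does not hold at 0.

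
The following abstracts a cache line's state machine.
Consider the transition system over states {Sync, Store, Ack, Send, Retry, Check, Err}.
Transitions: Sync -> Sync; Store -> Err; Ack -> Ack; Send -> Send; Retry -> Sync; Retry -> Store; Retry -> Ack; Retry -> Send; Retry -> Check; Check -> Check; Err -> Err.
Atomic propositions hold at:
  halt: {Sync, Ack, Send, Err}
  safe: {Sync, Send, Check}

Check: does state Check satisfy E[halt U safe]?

Yes

E[halt U safe]: least fixpoint, start Z0 = Sat(safe) = {Sync, Send, Check}, add states in Sat(halt) with some successor in Z. Already a fixed point.
Sat(E[halt U safe]) = {Sync, Send, Check}
Check ∈ Sat(E[halt U safe]) = {Sync, Send, Check}, so the formula holds at Check.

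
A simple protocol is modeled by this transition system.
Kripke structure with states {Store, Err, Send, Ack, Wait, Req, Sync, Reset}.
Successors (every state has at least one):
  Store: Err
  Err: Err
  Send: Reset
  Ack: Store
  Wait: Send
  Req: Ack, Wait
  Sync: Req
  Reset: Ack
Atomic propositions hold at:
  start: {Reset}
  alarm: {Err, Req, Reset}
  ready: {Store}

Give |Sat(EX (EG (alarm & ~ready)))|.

2

Sat(~ready) = {Err, Send, Ack, Wait, Req, Sync, Reset}
Sat(alarm & ~ready) = {Err, Req, Reset}
EG (alarm & ~ready): greatest fixpoint, start Z0 = {Err, Req, Reset}, keep only states in Sat with some successor in Z. Z1 = {Err}; fixed.
Sat(EG (alarm & ~ready)) = {Err}
Sat(EX (EG (alarm & ~ready))) = {s : some successor in {Err}} = {Store, Err}
|Sat(EX (EG (alarm & ~ready)))| = |{Store, Err}| = 2.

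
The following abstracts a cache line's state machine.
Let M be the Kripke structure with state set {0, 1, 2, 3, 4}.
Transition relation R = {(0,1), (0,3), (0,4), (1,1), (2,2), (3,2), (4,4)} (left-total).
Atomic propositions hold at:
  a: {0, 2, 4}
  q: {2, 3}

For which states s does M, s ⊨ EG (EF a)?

EF a: least fixpoint, start Z0 = {0, 2, 4}, add states with some successor in Z. Z1 = {0, 2, 3, 4}; fixed.
Sat(EF a) = {0, 2, 3, 4}
EG (EF a): greatest fixpoint, start Z0 = {0, 2, 3, 4}, keep only states in Sat with some successor in Z. Already a fixed point.
Sat(EG (EF a)) = {0, 2, 3, 4}

{0, 2, 3, 4}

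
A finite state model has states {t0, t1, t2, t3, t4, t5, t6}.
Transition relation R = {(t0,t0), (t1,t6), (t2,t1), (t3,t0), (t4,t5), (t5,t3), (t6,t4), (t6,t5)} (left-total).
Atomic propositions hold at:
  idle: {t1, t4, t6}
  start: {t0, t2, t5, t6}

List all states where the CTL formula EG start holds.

{t0}

EG start: greatest fixpoint, start Z0 = {t0, t2, t5, t6}, keep only states in Sat with some successor in Z. Z1 = {t0, t6}; Z2 = {t0}; fixed.
Sat(EG start) = {t0}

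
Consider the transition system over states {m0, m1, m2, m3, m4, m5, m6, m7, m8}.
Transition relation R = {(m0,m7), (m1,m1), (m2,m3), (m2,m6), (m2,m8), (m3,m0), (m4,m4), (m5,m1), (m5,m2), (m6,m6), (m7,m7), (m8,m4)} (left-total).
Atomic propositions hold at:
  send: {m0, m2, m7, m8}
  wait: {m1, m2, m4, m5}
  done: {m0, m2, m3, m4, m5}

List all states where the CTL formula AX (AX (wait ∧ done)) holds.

Sat(wait ∧ done) = {m2, m4, m5}
Sat(AX (wait ∧ done)) = {s : every successor in {m2, m4, m5}} = {m4, m8}
Sat(AX (AX (wait ∧ done))) = {s : every successor in {m4, m8}} = {m4, m8}

{m4, m8}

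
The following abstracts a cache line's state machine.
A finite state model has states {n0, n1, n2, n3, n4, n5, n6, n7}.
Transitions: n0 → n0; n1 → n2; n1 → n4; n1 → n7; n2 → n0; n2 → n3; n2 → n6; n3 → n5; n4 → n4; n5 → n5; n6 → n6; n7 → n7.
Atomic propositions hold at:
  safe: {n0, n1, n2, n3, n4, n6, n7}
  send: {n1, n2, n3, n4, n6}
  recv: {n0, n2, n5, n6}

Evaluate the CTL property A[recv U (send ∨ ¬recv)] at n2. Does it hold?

Sat(¬recv) = {n1, n3, n4, n7}
Sat(send ∨ ¬recv) = {n1, n2, n3, n4, n6, n7}
A[recv U (send ∨ ¬recv)]: least fixpoint, start Z0 = Sat((send ∨ ¬recv)) = {n1, n2, n3, n4, n6, n7}, add states in Sat(recv) with every successor in Z. Already a fixed point.
Sat(A[recv U (send ∨ ¬recv)]) = {n1, n2, n3, n4, n6, n7}
n2 ∈ Sat(A[recv U (send ∨ ¬recv)]) = {n1, n2, n3, n4, n6, n7}, so the formula holds at n2.

Yes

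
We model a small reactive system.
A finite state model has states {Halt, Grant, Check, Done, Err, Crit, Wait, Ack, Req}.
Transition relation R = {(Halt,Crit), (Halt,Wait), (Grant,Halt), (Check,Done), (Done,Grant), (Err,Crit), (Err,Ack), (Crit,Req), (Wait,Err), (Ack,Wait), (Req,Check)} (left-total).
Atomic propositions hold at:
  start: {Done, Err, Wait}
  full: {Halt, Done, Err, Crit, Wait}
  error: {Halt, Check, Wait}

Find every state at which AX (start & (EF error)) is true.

{Check, Wait, Ack}

EF error: least fixpoint, start Z0 = {Halt, Check, Wait}, add states with some successor in Z. Z1 = {Halt, Grant, Check, Wait, Ack, Req}; Z2 = {Halt, Grant, Check, Done, Err, Crit, Wait, Ack, Req}; fixed.
Sat(EF error) = {Halt, Grant, Check, Done, Err, Crit, Wait, Ack, Req}
Sat(start & (EF error)) = {Done, Err, Wait}
Sat(AX (start & (EF error))) = {s : every successor in {Done, Err, Wait}} = {Check, Wait, Ack}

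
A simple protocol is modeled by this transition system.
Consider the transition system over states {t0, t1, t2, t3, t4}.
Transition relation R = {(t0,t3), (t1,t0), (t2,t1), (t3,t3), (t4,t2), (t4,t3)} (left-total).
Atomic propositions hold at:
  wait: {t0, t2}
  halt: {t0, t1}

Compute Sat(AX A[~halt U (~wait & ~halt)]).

Sat(~halt) = {t2, t3, t4}
Sat(~wait) = {t1, t3, t4}
Sat(~wait & ~halt) = {t3, t4}
A[~halt U (~wait & ~halt)]: least fixpoint, start Z0 = Sat((~wait & ~halt)) = {t3, t4}, add states in Sat(~halt) with every successor in Z. Already a fixed point.
Sat(A[~halt U (~wait & ~halt)]) = {t3, t4}
Sat(AX A[~halt U (~wait & ~halt)]) = {s : every successor in {t3, t4}} = {t0, t3}

{t0, t3}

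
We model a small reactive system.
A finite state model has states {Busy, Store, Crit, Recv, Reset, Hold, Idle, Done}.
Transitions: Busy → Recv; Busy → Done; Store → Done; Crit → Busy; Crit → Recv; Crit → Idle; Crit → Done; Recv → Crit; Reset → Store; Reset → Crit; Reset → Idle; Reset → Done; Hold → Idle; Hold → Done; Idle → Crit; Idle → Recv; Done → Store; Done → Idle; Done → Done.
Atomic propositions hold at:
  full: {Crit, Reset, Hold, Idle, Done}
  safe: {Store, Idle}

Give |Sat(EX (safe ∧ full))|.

Sat(safe ∧ full) = {Idle}
Sat(EX (safe ∧ full)) = {s : some successor in {Idle}} = {Crit, Reset, Hold, Done}
|Sat(EX (safe ∧ full))| = |{Crit, Reset, Hold, Done}| = 4.

4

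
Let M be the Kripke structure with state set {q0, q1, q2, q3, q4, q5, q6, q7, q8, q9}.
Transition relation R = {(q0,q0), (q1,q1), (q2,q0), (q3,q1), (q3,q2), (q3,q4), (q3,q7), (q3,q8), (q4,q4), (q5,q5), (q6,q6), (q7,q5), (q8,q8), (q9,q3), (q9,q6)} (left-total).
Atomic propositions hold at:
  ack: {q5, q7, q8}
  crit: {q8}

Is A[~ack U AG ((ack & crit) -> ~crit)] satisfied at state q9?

Sat(~ack) = {q0, q1, q2, q3, q4, q6, q9}
Sat(ack & crit) = {q8}
Sat(~crit) = {q0, q1, q2, q3, q4, q5, q6, q7, q9}
Sat((ack & crit) -> ~crit) = {q0, q1, q2, q3, q4, q5, q6, q7, q9}
AG ((ack & crit) -> ~crit): greatest fixpoint, start Z0 = {q0, q1, q2, q3, q4, q5, q6, q7, q9}, keep only states in Sat with every successor in Z. Z1 = {q0, q1, q2, q4, q5, q6, q7, q9}; Z2 = {q0, q1, q2, q4, q5, q6, q7}; fixed.
Sat(AG ((ack & crit) -> ~crit)) = {q0, q1, q2, q4, q5, q6, q7}
A[~ack U AG ((ack & crit) -> ~crit)]: least fixpoint, start Z0 = Sat(AG ((ack & crit) -> ~crit)) = {q0, q1, q2, q4, q5, q6, q7}, add states in Sat(~ack) with every successor in Z. Already a fixed point.
Sat(A[~ack U AG ((ack & crit) -> ~crit)]) = {q0, q1, q2, q4, q5, q6, q7}
q9 ∉ Sat(A[~ack U AG ((ack & crit) -> ~crit)]) = {q0, q1, q2, q4, q5, q6, q7}, so the formula does not hold at q9.

No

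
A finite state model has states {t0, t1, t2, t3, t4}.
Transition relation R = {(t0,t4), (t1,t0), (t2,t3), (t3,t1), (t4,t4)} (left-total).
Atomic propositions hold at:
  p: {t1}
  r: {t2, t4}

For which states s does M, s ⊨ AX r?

{t0, t4}

Sat(AX r) = {s : every successor in {t2, t4}} = {t0, t4}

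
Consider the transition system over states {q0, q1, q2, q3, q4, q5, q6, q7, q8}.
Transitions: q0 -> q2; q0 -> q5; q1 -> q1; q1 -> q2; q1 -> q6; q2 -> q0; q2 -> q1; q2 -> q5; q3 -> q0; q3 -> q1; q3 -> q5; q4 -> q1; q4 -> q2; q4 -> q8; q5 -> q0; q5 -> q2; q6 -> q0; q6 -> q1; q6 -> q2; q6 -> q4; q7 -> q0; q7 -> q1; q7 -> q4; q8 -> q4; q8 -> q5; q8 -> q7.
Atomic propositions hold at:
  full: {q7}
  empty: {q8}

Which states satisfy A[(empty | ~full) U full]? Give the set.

Sat(~full) = {q0, q1, q2, q3, q4, q5, q6, q8}
Sat(empty | ~full) = {q0, q1, q2, q3, q4, q5, q6, q8}
A[(empty | ~full) U full]: least fixpoint, start Z0 = Sat(full) = {q7}, add states in Sat(empty | ~full) with every successor in Z. Already a fixed point.
Sat(A[(empty | ~full) U full]) = {q7}

{q7}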